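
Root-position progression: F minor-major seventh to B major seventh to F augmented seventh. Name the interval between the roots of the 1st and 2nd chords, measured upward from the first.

The roots are F and B.
From F to B: 6 semitones over a fourth = augmented.

augmented 4th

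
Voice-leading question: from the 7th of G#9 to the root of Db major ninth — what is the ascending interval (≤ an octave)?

diminished 6th

The 7th of G#9 is F#; the root of Db major ninth is Db.
F# up to Db is 7 semitones, a whole step narrower than a major sixth, so the interval is diminished.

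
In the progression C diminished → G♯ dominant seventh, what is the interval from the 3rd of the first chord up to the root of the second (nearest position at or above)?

augmented third

C diminished has E♭ as its 3rd, and G♯ dominant seventh has G♯ as its root.
From E♭ to G♯: 5 semitones over a third = augmented.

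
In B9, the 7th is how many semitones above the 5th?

3

B dominant ninth is spelled B–D♯–F♯–A–C♯.
F♯ to A is a minor third: 3 semitones.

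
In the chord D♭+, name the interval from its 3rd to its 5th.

major third

D♭ augmented is spelled D♭–F–A.
3rd = F; 5th = A.
F up to A spans 3 letter names and 4 semitones — a major third.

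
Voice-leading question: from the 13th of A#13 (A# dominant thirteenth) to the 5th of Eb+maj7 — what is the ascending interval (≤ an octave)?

diminished fourth

A#13 (A# dominant thirteenth) has F## as its 13th, and Eb+maj7 has B as its 5th.
4 letter names make it a fourth; at 4 semitones (a half step narrower than perfect) the quality is diminished.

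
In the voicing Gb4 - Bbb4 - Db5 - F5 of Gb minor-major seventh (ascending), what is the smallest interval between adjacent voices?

minor 3rd

Adjacent intervals: Gb4→Bbb4 = minor third; Bbb4→Db5 = major third; Db5→F5 = major third.
The smallest is Gb4 to Bbb4, a minor third (3 semitones).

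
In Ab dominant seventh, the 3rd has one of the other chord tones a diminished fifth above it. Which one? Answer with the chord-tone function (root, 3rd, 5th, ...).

7th

Spelling the chord: Ab–C–Eb–Gb.
The 3rd is C. A diminished fifth above C is Gb.
Gb is the chord's 7th.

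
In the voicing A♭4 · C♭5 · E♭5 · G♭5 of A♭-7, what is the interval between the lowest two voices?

Those voices are A♭4 and C♭5.
A♭ up to C♭ is 3 semitones, a half step narrower than a major third, so the interval is minor.

minor third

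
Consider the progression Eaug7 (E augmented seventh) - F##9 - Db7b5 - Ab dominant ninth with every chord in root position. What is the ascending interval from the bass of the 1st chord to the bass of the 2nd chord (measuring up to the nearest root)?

The roots are E and F##.
From E to F##: 3 semitones over a second = augmented.

augmented 2nd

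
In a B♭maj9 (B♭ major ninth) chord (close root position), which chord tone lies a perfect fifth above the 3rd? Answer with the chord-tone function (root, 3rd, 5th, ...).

The chord tones of B♭maj9 are B♭, D, F, A, C.
The 3rd is D. A perfect fifth above D is A.
A is the chord's 7th.

7th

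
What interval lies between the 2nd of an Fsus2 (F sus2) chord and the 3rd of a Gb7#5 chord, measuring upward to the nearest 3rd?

m3

The 2nd of Fsus2 (F sus2) is G; the 3rd of Gb7#5 is Bb.
3 letter names make it a third; at 3 semitones (a half step narrower than major) the quality is minor.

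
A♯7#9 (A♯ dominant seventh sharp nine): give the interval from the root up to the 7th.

minor seventh

Spelling the chord: A♯–C𝄪–E♯–G♯–B𝄪.
Root = A♯; 7th = G♯.
From A♯ to G♯: 10 semitones over a seventh = minor.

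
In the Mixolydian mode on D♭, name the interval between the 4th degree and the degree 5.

major second

Spelling the Mixolydian mode on D♭: D♭ E♭ F G♭ A♭ B♭ C♭.
4th degree = G♭; degree 5 = A♭.
From G♭ to A♭ is 2 semitones, exactly the major second.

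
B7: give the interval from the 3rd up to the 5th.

minor 3rd

Spelling the chord: B–D♯–F♯–A.
That puts D♯ below F♯.
3 letter names make it a third; at 3 semitones (a half step narrower than major) the quality is minor.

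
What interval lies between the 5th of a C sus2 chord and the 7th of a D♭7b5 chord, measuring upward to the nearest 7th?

diminished fourth

C sus2 has G as its 5th, and D♭7b5 has C♭ as its 7th.
G up to C♭ is 4 semitones, a half step narrower than a perfect fourth, so the interval is diminished.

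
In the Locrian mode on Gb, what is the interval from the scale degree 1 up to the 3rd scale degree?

The scale runs Gb Abb Bbb Cb Dbb Ebb Fb.
So we need the interval from Gb up to Bbb.
3 letter names make it a third; at 3 semitones (a half step narrower than major) the quality is minor.

minor third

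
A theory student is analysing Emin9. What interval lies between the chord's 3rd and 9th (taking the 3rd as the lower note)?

Emin9: E G B D F#.
That puts G below F#.
Counting 7 letters and 11 half steps from G gives a major seventh.

major seventh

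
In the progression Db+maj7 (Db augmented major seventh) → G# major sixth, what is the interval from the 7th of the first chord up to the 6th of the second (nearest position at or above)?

The 7th of Db+maj7 (Db augmented major seventh) is C; the 6th of G# major sixth is E#.
From C to E#: 5 semitones over a third = augmented.

augmented third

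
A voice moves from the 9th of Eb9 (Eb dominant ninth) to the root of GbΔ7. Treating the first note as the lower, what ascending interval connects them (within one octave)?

minor 2nd

The 9th of Eb9 (Eb dominant ninth) is F; the root of GbΔ7 is Gb.
F up to Gb is 1 semitone, a half step narrower than a major second, so the interval is minor.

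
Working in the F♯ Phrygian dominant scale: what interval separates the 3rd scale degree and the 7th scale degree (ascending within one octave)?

Spelling the F♯ Phrygian dominant scale: F♯ G A♯ B C♯ D E.
The 3rd scale degree is A♯ and the degree 7 is E.
A♯ up to E is 6 semitones, a half step narrower than a perfect fifth, so the interval is diminished.

d5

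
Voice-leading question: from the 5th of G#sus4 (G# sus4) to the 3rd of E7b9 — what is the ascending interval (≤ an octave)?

G#sus4 (G# sus4) has D# as its 5th, and E7b9 has G# as its 3rd.
D# up to G# spans 4 letter names and 5 semitones — a perfect fourth.

perfect fourth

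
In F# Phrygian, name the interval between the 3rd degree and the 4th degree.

F# phrygian: F# G A B C# D E.
That puts A below B.
From A to B is 2 semitones, exactly the major second.

major second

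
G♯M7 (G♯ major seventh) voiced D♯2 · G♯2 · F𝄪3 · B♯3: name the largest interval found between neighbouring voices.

Adjacent intervals: D♯2→G♯2 = perfect fourth; G♯2→F𝄪3 = major seventh; F𝄪3→B♯3 = perfect fourth.
The largest is G♯2 to F𝄪3, a major seventh (11 semitones).

major seventh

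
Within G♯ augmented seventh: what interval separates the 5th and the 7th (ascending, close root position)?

d3

Spelling the chord: G♯-B♯-D𝄪-F♯.
So we need the interval from D𝄪 up to F♯.
3 letter names make it a third; at 2 semitones (a whole step narrower than major) the quality is diminished.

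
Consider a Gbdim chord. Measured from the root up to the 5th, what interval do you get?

diminished fifth

The chord tones of Gbdim are Gb, Bbb, Dbb.
Root = Gb; 5th = Dbb.
From Gb to Dbb: 6 semitones over a fifth = diminished.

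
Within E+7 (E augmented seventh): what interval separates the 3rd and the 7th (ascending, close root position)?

The chord tones of E+7 (E augmented seventh) are E G# B# D.
3rd = G#; 7th = D.
From G# to D: 6 semitones over a fifth = diminished.
This 3–7 tritone is the characteristic tension at the heart of the dominant sound.

diminished 5th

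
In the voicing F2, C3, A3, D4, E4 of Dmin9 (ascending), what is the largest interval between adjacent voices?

Adjacent intervals: F2→C3 = perfect fifth; C3→A3 = major sixth; A3→D4 = perfect fourth; D4→E4 = major second.
The largest is C3 to A3, a major sixth (9 semitones).

M6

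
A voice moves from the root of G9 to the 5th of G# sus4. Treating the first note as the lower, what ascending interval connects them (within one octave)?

augmented 5th

The root of G9 is G; the 5th of G# sus4 is D#.
From G to D#: 8 semitones over a fifth = augmented.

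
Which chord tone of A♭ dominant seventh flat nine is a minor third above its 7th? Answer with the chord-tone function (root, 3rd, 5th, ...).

The chord tones of A♭7b9 (A♭ dominant seventh flat nine) are A♭-C-E♭-G♭-B𝄫.
The 7th is G♭. A minor third above G♭ is B𝄫.
B𝄫 is the chord's 9th.

9th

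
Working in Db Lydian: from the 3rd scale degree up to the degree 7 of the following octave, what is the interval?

perfect twelfth

Spelling Db Lydian: Db Eb F G Ab Bb C.
The 3rd scale degree is F and the 7th degree (up an octave) is C.
F up to C spans 12 letter names and 19 semitones — a perfect twelfth.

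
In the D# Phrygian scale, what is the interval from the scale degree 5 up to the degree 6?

m2

D# phrygian: D# E F# G# A# B C#.
That puts A# below B.
2 letter names make it a second; at 1 semitone (a half step narrower than major) the quality is minor.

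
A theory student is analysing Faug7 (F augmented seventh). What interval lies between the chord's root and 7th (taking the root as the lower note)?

The chord tones of Faug7 are F, A, C#, Eb.
Root = F; 7th = Eb.
From F to Eb: 10 semitones over a seventh = minor.

minor seventh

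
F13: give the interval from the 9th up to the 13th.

perfect fifth

The chord tones of F13 are F, A, C, Eb, G, D.
So we need the interval from G up to D.
G up to D spans 5 letter names and 7 semitones — a perfect fifth.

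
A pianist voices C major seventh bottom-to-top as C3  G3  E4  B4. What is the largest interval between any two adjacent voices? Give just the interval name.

Adjacent intervals: C3→G3 = perfect fifth; G3→E4 = major sixth; E4→B4 = perfect fifth.
The largest is G3 to E4, a major sixth (9 semitones).

M6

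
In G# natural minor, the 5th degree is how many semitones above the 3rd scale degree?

The scale is G# A# B C# D# E F#.
B up to D# is a major third — 4 semitones.

4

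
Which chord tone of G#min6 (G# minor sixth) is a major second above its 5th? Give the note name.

G#min6 is spelled G#–B–D#–E#.
The 5th is D#. A major second above D# is E#.
E# is the chord's 6th.

E#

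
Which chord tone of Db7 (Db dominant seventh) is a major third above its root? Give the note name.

Db dominant seventh is spelled Db F Ab Cb.
The root is Db. A major third above Db is F.
F is the chord's 3rd.

F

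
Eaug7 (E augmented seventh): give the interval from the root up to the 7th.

m7

The chord tones of Eaug7 (E augmented seventh) are E-G♯-B♯-D.
The root is E and the 7th is D.
7 letter names make it a seventh; at 10 semitones (a half step narrower than major) the quality is minor.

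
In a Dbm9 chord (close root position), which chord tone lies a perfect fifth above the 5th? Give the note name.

The chord tones of Dbm9 are Db, Fb, Ab, Cb, Eb.
The 5th is Ab. A perfect fifth above Ab is Eb.
Eb is the chord's 9th.

Eb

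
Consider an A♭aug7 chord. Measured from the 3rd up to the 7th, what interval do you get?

Spelling the chord: A♭ C E G♭.
The 3rd is C and the 7th is G♭.
5 letter names make it a fifth; at 6 semitones (a half step narrower than perfect) the quality is diminished.

diminished 5th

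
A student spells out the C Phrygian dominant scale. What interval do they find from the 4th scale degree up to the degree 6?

minor 3rd

The scale runs C Db E F G Ab Bb.
4th scale degree = F; scale degree 6 = Ab.
3 letter names make it a third; at 3 semitones (a half step narrower than major) the quality is minor.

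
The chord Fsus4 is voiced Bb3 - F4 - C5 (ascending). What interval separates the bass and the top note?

major ninth

The outer voices are Bb3 and C5.
Counting 9 letters and 14 half steps from Bb gives a major ninth.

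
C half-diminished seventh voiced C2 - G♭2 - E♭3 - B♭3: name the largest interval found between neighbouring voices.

Adjacent intervals: C2→G♭2 = diminished fifth; G♭2→E♭3 = major sixth; E♭3→B♭3 = perfect fifth.
The largest is G♭2 to E♭3, a major sixth (9 semitones).

M6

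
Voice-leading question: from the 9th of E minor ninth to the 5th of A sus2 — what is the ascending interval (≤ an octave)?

minor seventh

The 9th of E minor ninth is F♯; the 5th of A sus2 is E.
F♯ up to E is 10 semitones, a half step narrower than a major seventh, so the interval is minor.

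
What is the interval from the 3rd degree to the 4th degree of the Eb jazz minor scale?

Spelling the Eb jazz minor scale: Eb F Gb Ab Bb C D.
3rd degree = Gb; scale degree 4 = Ab.
Counting 2 letters and 2 half steps from Gb gives a major second.

major 2nd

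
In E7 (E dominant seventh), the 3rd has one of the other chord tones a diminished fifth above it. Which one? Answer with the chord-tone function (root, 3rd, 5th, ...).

The chord tones of E7 are E, G#, B, D.
The 3rd is G#. A diminished fifth above G# is D.
D is the chord's 7th.

7th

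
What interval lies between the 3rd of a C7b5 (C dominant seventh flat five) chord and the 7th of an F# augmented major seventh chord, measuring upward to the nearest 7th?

C7b5 (C dominant seventh flat five) has E as its 3rd, and F# augmented major seventh has E# as its 7th.
From E to E#: 1 semitone over a unison = augmented.

augmented unison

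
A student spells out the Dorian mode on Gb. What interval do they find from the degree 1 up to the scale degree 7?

minor seventh

Gb dorian: Gb Ab Bbb Cb Db Eb Fb.
The degree 1 is Gb and the 7th degree is Fb.
7 letter names make it a seventh; at 10 semitones (a half step narrower than major) the quality is minor.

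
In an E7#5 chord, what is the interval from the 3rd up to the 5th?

major third

E augmented seventh: E, G♯, B♯, D.
So we need the interval from G♯ up to B♯.
G♯ up to B♯ spans 3 letter names and 4 semitones — a major third.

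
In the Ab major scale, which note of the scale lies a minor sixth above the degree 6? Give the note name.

The scale is Ab Bb C Db Eb F G.
The degree 6 is F; a minor sixth above that is Db — scale degree 4.

Db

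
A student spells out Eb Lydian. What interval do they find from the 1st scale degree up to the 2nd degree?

major 2nd

Eb lydian: Eb F G A Bb C D.
The 1st scale degree is Eb and the degree 2 is F.
Counting 2 letters and 2 half steps from Eb gives a major second.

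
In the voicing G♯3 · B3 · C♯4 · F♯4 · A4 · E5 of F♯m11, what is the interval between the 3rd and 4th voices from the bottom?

Those voices are C♯4 and F♯4.
From C♯ to F♯ is 5 semitones, exactly the perfect fourth.

perfect fourth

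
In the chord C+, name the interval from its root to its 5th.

augmented fifth

C augmented is spelled C-E-G#.
So we need the interval from C up to G#.
5 letter names make it a fifth; at 8 semitones (a half step wider than perfect) the quality is augmented.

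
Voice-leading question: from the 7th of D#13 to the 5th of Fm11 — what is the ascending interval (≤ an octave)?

D#13 has C# as its 7th, and Fm11 has C as its 5th.
8 letter names make it an octave; at 11 semitones (a half step narrower than perfect) the quality is diminished.

d8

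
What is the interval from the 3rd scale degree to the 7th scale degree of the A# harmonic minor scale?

Spelling the A# harmonic minor scale: A# B# C# D# E# F# G##.
3rd scale degree = C#; degree 7 = G##.
5 letter names make it a fifth; at 8 semitones (a half step wider than perfect) the quality is augmented.

A5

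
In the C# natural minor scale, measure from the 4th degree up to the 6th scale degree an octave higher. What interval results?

Spelling the C# natural minor scale: C# D# E F# G# A B.
The 4th degree is F# and the degree 6 (up an octave) is A.
F# up to A is 15 semitones, a half step narrower than a major tenth, so the interval is minor.

minor 10th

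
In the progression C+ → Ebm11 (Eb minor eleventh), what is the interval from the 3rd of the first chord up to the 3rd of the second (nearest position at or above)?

The 3rd of C+ is E; the 3rd of Ebm11 (Eb minor eleventh) is Gb.
E up to Gb is 2 semitones, a whole step narrower than a major third, so the interval is diminished.

diminished third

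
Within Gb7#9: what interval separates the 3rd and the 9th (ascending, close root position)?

Gb7#9: Gb, Bb, Db, Fb, A.
The 3rd is Bb and the 9th is A.
From Bb to A is 11 semitones, exactly the major seventh.

major 7th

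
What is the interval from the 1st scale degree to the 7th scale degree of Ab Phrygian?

minor 7th

Spelling Ab Phrygian: Ab Bbb Cb Db Eb Fb Gb.
1st scale degree = Ab; 7th degree = Gb.
From Ab to Gb: 10 semitones over a seventh = minor.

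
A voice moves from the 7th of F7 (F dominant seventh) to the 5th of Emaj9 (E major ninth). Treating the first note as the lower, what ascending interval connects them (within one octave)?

F7 (F dominant seventh) has E♭ as its 7th, and Emaj9 (E major ninth) has B as its 5th.
E♭ up to B is 8 semitones, a half step wider than a perfect fifth, so the interval is augmented.

augmented fifth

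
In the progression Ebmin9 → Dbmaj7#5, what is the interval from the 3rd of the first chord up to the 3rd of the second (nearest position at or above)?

major 7th

The 3rd of Ebmin9 is Gb; the 3rd of Dbmaj7#5 is F.
Counting 7 letters and 11 half steps from Gb gives a major seventh.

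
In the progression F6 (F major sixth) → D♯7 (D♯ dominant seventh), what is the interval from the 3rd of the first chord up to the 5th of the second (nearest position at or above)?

A1

The 3rd of F6 (F major sixth) is A; the 5th of D♯7 (D♯ dominant seventh) is A♯.
From A to A♯: 1 semitone over a unison = augmented.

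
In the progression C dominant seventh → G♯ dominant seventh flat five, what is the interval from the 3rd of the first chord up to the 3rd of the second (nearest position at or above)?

augmented fifth

C dominant seventh has E as its 3rd, and G♯ dominant seventh flat five has B♯ as its 3rd.
5 letter names make it a fifth; at 8 semitones (a half step wider than perfect) the quality is augmented.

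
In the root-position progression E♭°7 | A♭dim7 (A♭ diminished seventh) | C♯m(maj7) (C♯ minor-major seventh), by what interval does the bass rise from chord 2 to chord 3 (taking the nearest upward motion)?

augmented third

The roots are A♭ and C♯.
From A♭ to C♯: 5 semitones over a third = augmented.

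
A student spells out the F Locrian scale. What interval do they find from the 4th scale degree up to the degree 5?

m2

F locrian: F Gb Ab Bb Cb Db Eb.
That puts Bb below Cb.
2 letter names make it a second; at 1 semitone (a half step narrower than major) the quality is minor.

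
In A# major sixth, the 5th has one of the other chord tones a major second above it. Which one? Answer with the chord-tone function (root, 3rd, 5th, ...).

A#6: A#-C##-E#-F##.
The 5th is E#. A major second above E# is F##.
F## is the chord's 6th.

6th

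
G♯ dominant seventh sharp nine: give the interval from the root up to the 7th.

Spelling the chord: G♯-B♯-D♯-F♯-A𝄪.
That puts G♯ below F♯.
From G♯ to F♯: 10 semitones over a seventh = minor.

m7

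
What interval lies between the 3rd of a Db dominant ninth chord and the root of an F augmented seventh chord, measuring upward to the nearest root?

The 3rd of Db dominant ninth is F; the root of F augmented seventh is F.
F up to F spans 1 letter names and 0 semitones — a perfect unison.

perfect unison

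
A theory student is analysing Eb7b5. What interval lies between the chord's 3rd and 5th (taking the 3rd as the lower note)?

d3

Spelling the chord: Eb–G–Bbb–Db.
So we need the interval from G up to Bbb.
3 letter names make it a third; at 2 semitones (a whole step narrower than major) the quality is diminished.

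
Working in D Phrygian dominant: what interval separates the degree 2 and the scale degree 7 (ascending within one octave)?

M6

D phrygian dominant: D Eb F# G A Bb C.
That puts Eb below C.
Counting 6 letters and 9 half steps from Eb gives a major sixth.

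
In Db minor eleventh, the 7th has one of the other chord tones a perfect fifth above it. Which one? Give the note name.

Gb

Dbm11 is spelled Db, Fb, Ab, Cb, Eb, Gb.
The 7th is Cb. A perfect fifth above Cb is Gb.
Gb is the chord's 11th.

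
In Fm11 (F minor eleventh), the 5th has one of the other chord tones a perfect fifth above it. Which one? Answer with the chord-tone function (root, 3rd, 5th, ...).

9th

Fm11 (F minor eleventh): F Ab C Eb G Bb.
The 5th is C. A perfect fifth above C is G.
G is the chord's 9th.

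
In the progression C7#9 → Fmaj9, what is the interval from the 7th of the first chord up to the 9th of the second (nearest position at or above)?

C7#9 has Bb as its 7th, and Fmaj9 has G as its 9th.
From Bb to G is 9 semitones, exactly the major sixth.

M6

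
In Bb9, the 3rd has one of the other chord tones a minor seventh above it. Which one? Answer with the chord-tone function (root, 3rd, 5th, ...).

9th

Spelling the chord: Bb, D, F, Ab, C.
The 3rd is D. A minor seventh above D is C.
C is the chord's 9th.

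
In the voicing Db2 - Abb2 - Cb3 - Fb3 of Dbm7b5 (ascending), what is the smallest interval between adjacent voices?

Adjacent intervals: Db2→Abb2 = diminished fifth; Abb2→Cb3 = major third; Cb3→Fb3 = perfect fourth.
The smallest is Abb2 to Cb3, a major third (4 semitones).

major 3rd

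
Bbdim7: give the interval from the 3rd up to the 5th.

Bb diminished seventh: Bb–Db–Fb–Abb.
That puts Db below Fb.
Db up to Fb is 3 semitones, a half step narrower than a major third, so the interval is minor.

minor third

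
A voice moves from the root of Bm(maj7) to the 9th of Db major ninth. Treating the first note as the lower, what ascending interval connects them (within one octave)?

Bm(maj7) has B as its root, and Db major ninth has Eb as its 9th.
4 letter names make it a fourth; at 4 semitones (a half step narrower than perfect) the quality is diminished.

diminished fourth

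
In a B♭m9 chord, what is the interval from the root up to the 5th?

perfect fifth

B♭m9 (B♭ minor ninth) is spelled B♭, D♭, F, A♭, C.
Root = B♭; 5th = F.
Counting 5 letters and 7 half steps from B♭ gives a perfect fifth.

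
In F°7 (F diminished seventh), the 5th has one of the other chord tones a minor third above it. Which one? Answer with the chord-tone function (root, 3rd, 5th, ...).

7th

The chord tones of F°7 are F–A♭–C♭–E𝄫.
The 5th is C♭. A minor third above C♭ is E𝄫.
E𝄫 is the chord's 7th.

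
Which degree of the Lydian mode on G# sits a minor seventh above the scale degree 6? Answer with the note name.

D#

The scale is G# A# B# C## D# E# F##.
The scale degree 6 is E#; a minor seventh above that is D# — scale degree 5.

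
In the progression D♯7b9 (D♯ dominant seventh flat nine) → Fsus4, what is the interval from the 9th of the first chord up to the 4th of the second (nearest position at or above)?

D♯7b9 (D♯ dominant seventh flat nine) has E as its 9th, and Fsus4 has B♭ as its 4th.
5 letter names make it a fifth; at 6 semitones (a half step narrower than perfect) the quality is diminished.

diminished fifth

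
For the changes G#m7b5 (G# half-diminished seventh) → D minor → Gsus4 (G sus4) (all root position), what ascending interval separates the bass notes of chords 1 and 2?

The roots are G# and D.
G# up to D is 6 semitones, a half step narrower than a perfect fifth, so the interval is diminished.

d5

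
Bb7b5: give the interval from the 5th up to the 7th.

major third

Bb dominant seventh flat five is spelled Bb, D, Fb, Ab.
That puts Fb below Ab.
From Fb to Ab is 4 semitones, exactly the major third.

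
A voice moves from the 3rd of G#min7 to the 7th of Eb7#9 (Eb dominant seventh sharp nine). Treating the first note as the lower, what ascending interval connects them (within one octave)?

G#min7 has B as its 3rd, and Eb7#9 (Eb dominant seventh sharp nine) has Db as its 7th.
B up to Db is 2 semitones, a whole step narrower than a major third, so the interval is diminished.

diminished third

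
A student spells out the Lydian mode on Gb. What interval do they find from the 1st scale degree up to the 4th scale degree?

augmented fourth

Spelling the Lydian mode on Gb: Gb Ab Bb C Db Eb F.
The 1st scale degree is Gb and the degree 4 is C.
4 letter names make it a fourth; at 6 semitones (a half step wider than perfect) the quality is augmented.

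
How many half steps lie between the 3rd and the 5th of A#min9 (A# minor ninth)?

4

The chord tones of A#m9 are A#–C#–E#–G#–B#.
C# to E# is a major third: 4 semitones.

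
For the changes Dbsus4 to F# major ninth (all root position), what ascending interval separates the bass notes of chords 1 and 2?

augmented third

The roots are Db and F#.
From Db to F#: 5 semitones over a third = augmented.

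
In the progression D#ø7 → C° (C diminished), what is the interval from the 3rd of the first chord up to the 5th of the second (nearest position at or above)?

The 3rd of D#ø7 is F#; the 5th of C° (C diminished) is Gb.
From F# to Gb: 0 semitones over a second = diminished.

diminished second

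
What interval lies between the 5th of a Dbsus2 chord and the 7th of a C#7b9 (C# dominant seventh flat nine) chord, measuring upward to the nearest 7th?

Dbsus2 has Ab as its 5th, and C#7b9 (C# dominant seventh flat nine) has B as its 7th.
2 letter names make it a second; at 3 semitones (a half step wider than major) the quality is augmented.

A2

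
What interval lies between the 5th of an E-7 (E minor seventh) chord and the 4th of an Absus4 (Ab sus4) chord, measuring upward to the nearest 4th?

E-7 (E minor seventh) has B as its 5th, and Absus4 (Ab sus4) has Db as its 4th.
3 letter names make it a third; at 2 semitones (a whole step narrower than major) the quality is diminished.

d3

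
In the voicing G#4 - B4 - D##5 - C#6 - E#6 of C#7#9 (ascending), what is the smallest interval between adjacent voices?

Adjacent intervals: G#4→B4 = minor third; B4→D##5 = augmented third; D##5→C#6 = diminished seventh; C#6→E#6 = major third.
The smallest is G#4 to B4, a minor third (3 semitones).

minor third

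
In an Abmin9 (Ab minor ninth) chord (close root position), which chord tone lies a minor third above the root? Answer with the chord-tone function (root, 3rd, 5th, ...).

3rd

Spelling the chord: Ab Cb Eb Gb Bb.
The root is Ab. A minor third above Ab is Cb.
Cb is the chord's 3rd.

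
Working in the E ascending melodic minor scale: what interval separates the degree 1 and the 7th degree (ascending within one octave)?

major seventh

Spelling the E ascending melodic minor scale: E F# G A B C# D#.
The degree 1 is E and the degree 7 is D#.
Counting 7 letters and 11 half steps from E gives a major seventh.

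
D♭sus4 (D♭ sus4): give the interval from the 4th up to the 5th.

D♭sus4: D♭ G♭ A♭.
4th = G♭; 5th = A♭.
Counting 2 letters and 2 half steps from G♭ gives a major second.

major second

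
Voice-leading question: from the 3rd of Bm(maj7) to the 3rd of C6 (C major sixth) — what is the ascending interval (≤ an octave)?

M2

The 3rd of Bm(maj7) is D; the 3rd of C6 (C major sixth) is E.
D up to E spans 2 letter names and 2 semitones — a major second.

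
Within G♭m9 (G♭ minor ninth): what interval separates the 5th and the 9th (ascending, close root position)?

G♭m9 is spelled G♭, B𝄫, D♭, F♭, A♭.
That puts D♭ below A♭.
From D♭ to A♭ is 7 semitones, exactly the perfect fifth.

P5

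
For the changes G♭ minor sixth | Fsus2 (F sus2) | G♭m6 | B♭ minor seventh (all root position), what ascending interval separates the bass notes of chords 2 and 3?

minor 2nd

The roots are F and G♭.
2 letter names make it a second; at 1 semitone (a half step narrower than major) the quality is minor.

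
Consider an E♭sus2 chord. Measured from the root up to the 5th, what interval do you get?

The chord tones of E♭ sus2 are E♭ F B♭.
That puts E♭ below B♭.
Counting 5 letters and 7 half steps from E♭ gives a perfect fifth.

perfect fifth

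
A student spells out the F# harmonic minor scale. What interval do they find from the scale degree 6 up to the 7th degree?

F# harmonic minor: F# G# A B C# D E#.
That puts D below E#.
D up to E# is 3 semitones, a half step wider than a major second, so the interval is augmented.

augmented second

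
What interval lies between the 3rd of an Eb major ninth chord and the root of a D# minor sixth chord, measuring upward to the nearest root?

augmented 5th

The 3rd of Eb major ninth is G; the root of D# minor sixth is D#.
From G to D#: 8 semitones over a fifth = augmented.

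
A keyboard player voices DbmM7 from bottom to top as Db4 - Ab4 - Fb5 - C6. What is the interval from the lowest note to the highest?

major 14th

The outer voices are Db4 and C6.
Db up to C spans 14 letter names and 23 semitones — a major fourteenth.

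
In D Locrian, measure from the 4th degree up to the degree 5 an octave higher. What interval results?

minor ninth

The scale runs D Eb F G Ab Bb C.
4th degree = G; scale degree 5 (up an octave) = Ab.
From G to Ab: 13 semitones over a ninth = minor.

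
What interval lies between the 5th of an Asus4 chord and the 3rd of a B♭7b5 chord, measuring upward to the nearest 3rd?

minor seventh

The 5th of Asus4 is E; the 3rd of B♭7b5 is D.
E up to D is 10 semitones, a half step narrower than a major seventh, so the interval is minor.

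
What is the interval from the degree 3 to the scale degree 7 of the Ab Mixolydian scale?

diminished 5th

Spelling the Ab Mixolydian scale: Ab Bb C Db Eb F Gb.
That puts C below Gb.
From C to Gb: 6 semitones over a fifth = diminished.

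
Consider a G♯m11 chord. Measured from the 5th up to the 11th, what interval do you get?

minor seventh

The chord tones of G♯ minor eleventh are G♯–B–D♯–F♯–A♯–C♯.
That puts D♯ below C♯.
D♯ up to C♯ is 10 semitones, a half step narrower than a major seventh, so the interval is minor.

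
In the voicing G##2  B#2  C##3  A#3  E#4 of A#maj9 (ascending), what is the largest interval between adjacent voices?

Adjacent intervals: G##2→B#2 = minor third; B#2→C##3 = major second; C##3→A#3 = minor sixth; A#3→E#4 = perfect fifth.
The largest is C##3 to A#3, a minor sixth (8 semitones).

minor sixth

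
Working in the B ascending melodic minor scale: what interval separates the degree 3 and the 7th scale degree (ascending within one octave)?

B melodic minor: B C# D E F# G# A#.
That puts D below A#.
From D to A#: 8 semitones over a fifth = augmented.

augmented 5th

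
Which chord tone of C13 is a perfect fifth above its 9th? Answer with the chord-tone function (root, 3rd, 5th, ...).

13th

Spelling the chord: C, E, G, Bb, D, A.
The 9th is D. A perfect fifth above D is A.
A is the chord's 13th.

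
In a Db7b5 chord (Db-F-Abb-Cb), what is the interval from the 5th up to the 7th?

So we need the interval from Abb up to Cb.
Counting 3 letters and 4 half steps from Abb gives a major third.

major 3rd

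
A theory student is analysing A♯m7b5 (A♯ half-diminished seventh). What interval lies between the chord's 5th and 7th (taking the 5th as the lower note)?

A♯ø: A♯ C♯ E G♯.
That puts E below G♯.
Counting 3 letters and 4 half steps from E gives a major third.

M3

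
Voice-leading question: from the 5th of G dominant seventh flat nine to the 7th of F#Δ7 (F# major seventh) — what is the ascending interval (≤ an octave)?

augmented 2nd

The 5th of G dominant seventh flat nine is D; the 7th of F#Δ7 (F# major seventh) is E#.
From D to E#: 3 semitones over a second = augmented.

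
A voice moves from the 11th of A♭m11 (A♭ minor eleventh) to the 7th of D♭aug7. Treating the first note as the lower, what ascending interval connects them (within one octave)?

The 11th of A♭m11 (A♭ minor eleventh) is D♭; the 7th of D♭aug7 is C♭.
From D♭ to C♭: 10 semitones over a seventh = minor.

minor seventh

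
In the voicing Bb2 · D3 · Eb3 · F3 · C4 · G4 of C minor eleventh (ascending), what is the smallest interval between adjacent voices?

m2

Adjacent intervals: Bb2→D3 = major third; D3→Eb3 = minor second; Eb3→F3 = major second; F3→C4 = perfect fifth; C4→G4 = perfect fifth.
The smallest is D3 to Eb3, a minor second (1 semitone).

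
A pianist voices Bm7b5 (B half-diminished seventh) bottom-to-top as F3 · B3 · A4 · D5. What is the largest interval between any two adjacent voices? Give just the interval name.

m7

Adjacent intervals: F3→B3 = augmented fourth; B3→A4 = minor seventh; A4→D5 = perfect fourth.
The largest is B3 to A4, a minor seventh (10 semitones).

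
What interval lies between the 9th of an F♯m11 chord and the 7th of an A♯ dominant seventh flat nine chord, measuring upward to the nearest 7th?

F♯m11 has G♯ as its 9th, and A♯ dominant seventh flat nine has G♯ as its 7th.
Counting 1 letters and 0 half steps from G♯ gives a perfect unison.

perfect unison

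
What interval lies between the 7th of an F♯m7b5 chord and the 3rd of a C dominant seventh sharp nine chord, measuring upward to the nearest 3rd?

F♯m7b5 has E as its 7th, and C dominant seventh sharp nine has E as its 3rd.
From E to E is 0 semitones, exactly the perfect unison.

P1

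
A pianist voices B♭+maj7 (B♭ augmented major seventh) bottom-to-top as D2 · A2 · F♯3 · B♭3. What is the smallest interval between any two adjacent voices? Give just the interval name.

d4

Adjacent intervals: D2→A2 = perfect fifth; A2→F♯3 = major sixth; F♯3→B♭3 = diminished fourth.
The smallest is F♯3 to B♭3, a diminished fourth (4 semitones).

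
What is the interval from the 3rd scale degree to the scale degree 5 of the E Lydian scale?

m3

E lydian: E F♯ G♯ A♯ B C♯ D♯.
3rd scale degree = G♯; scale degree 5 = B.
3 letter names make it a third; at 3 semitones (a half step narrower than major) the quality is minor.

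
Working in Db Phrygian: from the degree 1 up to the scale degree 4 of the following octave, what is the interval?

P11

The scale runs Db Ebb Fb Gb Ab Bbb Cb.
Degree 1 = Db; 4th degree (up an octave) = Gb.
Db up to Gb spans 11 letter names and 17 semitones — a perfect eleventh.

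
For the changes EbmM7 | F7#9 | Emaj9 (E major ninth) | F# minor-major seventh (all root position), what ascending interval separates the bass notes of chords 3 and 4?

The roots are E and F#.
From E to F# is 2 semitones, exactly the major second.

major second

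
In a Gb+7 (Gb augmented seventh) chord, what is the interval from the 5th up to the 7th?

diminished 3rd

Spelling the chord: Gb-Bb-D-Fb.
That puts D below Fb.
From D to Fb: 2 semitones over a third = diminished.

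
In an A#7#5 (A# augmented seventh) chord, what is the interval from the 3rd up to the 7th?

A# augmented seventh is spelled A#-C##-E##-G#.
3rd = C##; 7th = G#.
From C## to G#: 6 semitones over a fifth = diminished.

diminished fifth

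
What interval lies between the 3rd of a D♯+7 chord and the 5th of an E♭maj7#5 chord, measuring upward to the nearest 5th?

diminished 4th

D♯+7 has F𝄪 as its 3rd, and E♭maj7#5 has B as its 5th.
4 letter names make it a fourth; at 4 semitones (a half step narrower than perfect) the quality is diminished.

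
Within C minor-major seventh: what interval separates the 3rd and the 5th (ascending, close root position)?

CmM7 (C minor-major seventh) is spelled C-E♭-G-B.
That puts E♭ below G.
E♭ up to G spans 3 letter names and 4 semitones — a major third.

major 3rd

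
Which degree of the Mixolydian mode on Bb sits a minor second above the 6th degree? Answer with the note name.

The scale is Bb C D Eb F G Ab.
The 6th degree is G; a minor second above that is Ab — scale degree 7.

Ab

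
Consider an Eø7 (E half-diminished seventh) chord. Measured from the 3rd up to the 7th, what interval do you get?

Em7b5 (E half-diminished seventh) is spelled E, G, B♭, D.
The 3rd is G and the 7th is D.
From G to D is 7 semitones, exactly the perfect fifth.

perfect fifth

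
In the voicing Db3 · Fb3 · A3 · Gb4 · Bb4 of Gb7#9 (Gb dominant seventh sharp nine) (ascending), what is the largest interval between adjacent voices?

diminished seventh

Adjacent intervals: Db3→Fb3 = minor third; Fb3→A3 = augmented third; A3→Gb4 = diminished seventh; Gb4→Bb4 = major third.
The largest is A3 to Gb4, a diminished seventh (9 semitones).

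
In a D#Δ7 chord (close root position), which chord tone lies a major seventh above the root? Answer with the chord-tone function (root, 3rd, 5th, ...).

Spelling the chord: D#-F##-A#-C##.
The root is D#. A major seventh above D# is C##.
C## is the chord's 7th.

7th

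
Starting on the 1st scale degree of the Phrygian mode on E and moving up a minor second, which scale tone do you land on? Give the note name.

The scale is E F G A B C D.
The 1st scale degree is E; a minor second above that is F — scale degree 2.

F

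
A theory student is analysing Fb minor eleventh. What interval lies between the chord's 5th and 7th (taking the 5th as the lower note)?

minor third

The chord tones of Fbm11 (Fb minor eleventh) are Fb-Abb-Cb-Ebb-Gb-Bbb.
That puts Cb below Ebb.
From Cb to Ebb: 3 semitones over a third = minor.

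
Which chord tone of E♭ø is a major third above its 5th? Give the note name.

E♭ half-diminished seventh is spelled E♭, G♭, B𝄫, D♭.
The 5th is B𝄫. A major third above B𝄫 is D♭.
D♭ is the chord's 7th.

Db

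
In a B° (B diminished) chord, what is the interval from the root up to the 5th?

Spelling the chord: B D F.
Root = B; 5th = F.
B up to F is 6 semitones, a half step narrower than a perfect fifth, so the interval is diminished.

diminished fifth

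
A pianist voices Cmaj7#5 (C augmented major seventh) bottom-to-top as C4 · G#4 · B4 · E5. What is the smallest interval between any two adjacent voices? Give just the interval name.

Adjacent intervals: C4→G#4 = augmented fifth; G#4→B4 = minor third; B4→E5 = perfect fourth.
The smallest is G#4 to B4, a minor third (3 semitones).

m3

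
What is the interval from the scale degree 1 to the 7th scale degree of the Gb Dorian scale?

Gb dorian: Gb Ab Bbb Cb Db Eb Fb.
That puts Gb below Fb.
7 letter names make it a seventh; at 10 semitones (a half step narrower than major) the quality is minor.

m7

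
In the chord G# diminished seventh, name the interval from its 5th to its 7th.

G#°7 (G# diminished seventh) is spelled G#, B, D, F.
So we need the interval from D up to F.
3 letter names make it a third; at 3 semitones (a half step narrower than major) the quality is minor.

m3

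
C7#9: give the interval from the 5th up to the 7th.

minor third

Spelling the chord: C, E, G, Bb, D#.
The 5th is G and the 7th is Bb.
From G to Bb: 3 semitones over a third = minor.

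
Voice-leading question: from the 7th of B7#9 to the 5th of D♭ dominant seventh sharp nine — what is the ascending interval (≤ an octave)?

The 7th of B7#9 is A; the 5th of D♭ dominant seventh sharp nine is A♭.
8 letter names make it an octave; at 11 semitones (a half step narrower than perfect) the quality is diminished.

diminished octave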